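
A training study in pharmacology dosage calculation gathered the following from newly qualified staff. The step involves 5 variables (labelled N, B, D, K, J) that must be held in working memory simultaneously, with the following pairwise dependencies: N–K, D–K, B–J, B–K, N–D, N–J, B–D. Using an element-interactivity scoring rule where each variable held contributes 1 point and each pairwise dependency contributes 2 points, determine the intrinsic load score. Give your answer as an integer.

19

Count of variables held simultaneously: 5.
Count of pairwise dependencies listed: 7.
Element contribution: 5 × 1 = 5.
Interaction contribution: 7 × 2 = 14.
Intrinsic load = 5 + 14 = 19.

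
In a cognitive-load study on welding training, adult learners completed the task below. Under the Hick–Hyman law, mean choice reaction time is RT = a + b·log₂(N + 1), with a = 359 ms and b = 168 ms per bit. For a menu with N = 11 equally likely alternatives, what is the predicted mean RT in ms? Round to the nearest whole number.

log₂(11 + 1) = log₂(12) = 3.5850.
RT = 359 + 168 × 3.5850 = 359 + 602.2800 = 961.2800 ms.
≈ 961 ms.

961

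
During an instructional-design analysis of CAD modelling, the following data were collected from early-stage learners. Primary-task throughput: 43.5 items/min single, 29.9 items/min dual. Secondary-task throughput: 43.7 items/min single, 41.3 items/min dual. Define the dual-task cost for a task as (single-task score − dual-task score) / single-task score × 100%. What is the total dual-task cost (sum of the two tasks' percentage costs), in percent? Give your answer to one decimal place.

36.8

Primary cost = (43.5 − 29.9) / 43.5 × 100% = 31.2644%.
Secondary cost = (43.7 − 41.3) / 43.7 × 100% = 5.4920%.
Total = 31.2644% + 5.4920% = 36.7564% ≈ 36.8%.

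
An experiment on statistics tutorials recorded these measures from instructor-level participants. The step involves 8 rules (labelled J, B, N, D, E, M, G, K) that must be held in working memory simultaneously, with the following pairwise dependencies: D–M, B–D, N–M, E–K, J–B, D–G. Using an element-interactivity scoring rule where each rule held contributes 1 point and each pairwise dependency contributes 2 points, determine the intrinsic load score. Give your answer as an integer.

Count of rules held simultaneously: 8.
Count of pairwise dependencies listed: 6.
Element contribution: 8 × 1 = 8.
Interaction contribution: 6 × 2 = 12.
Intrinsic load = 8 + 12 = 20.

20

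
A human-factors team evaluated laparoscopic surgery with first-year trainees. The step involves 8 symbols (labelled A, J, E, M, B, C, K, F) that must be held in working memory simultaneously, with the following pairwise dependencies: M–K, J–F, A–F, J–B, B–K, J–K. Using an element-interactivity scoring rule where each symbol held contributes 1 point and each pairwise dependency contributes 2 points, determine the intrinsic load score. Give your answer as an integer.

20

Count of symbols held simultaneously: 8.
Count of pairwise dependencies listed: 6.
Element contribution: 8 × 1 = 8.
Interaction contribution: 6 × 2 = 12.
Intrinsic load = 8 + 12 = 20.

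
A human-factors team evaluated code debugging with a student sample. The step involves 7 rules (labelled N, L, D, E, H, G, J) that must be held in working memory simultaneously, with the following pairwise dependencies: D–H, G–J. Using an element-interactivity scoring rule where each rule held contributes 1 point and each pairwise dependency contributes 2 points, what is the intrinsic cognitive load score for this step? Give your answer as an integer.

Count of rules held simultaneously: 7.
Count of pairwise dependencies listed: 2.
Element contribution: 7 × 1 = 7.
Interaction contribution: 2 × 2 = 4.
Intrinsic load = 7 + 4 = 11.

11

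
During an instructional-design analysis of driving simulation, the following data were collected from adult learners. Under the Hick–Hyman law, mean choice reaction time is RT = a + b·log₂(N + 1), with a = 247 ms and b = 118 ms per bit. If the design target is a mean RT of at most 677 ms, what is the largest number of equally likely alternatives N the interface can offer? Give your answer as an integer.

11

Set 247 + 118·log₂(N + 1) ≤ 677.
log₂(N + 1) ≤ (677 − 247) / 118 = 3.6441.
N + 1 ≤ 2^3.6441 = 12.5021.
N ≤ 11.5021, so the largest integer N is 11.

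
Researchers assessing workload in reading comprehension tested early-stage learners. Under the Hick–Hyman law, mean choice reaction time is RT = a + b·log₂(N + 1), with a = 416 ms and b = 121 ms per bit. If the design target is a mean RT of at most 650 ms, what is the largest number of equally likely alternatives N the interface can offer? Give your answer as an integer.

Set 416 + 121·log₂(N + 1) ≤ 650.
log₂(N + 1) ≤ (650 − 416) / 121 = 1.9339.
N + 1 ≤ 2^1.9339 = 3.8209.
N ≤ 2.8209, so the largest integer N is 2.

2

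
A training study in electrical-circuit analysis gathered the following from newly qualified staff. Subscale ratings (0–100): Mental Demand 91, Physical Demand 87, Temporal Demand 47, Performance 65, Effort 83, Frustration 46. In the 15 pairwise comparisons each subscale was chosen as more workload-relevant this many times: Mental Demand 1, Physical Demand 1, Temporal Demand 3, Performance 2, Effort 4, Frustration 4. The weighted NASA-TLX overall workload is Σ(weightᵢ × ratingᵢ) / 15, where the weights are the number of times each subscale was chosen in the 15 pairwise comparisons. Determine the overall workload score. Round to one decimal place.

The tallies are the weights (they sum to 15).
Weighted sum = 1·91 + 1·87 + 3·47 + 2·65 + 4·83 + 4·46
            = 91 + 87 + 141 + 130 + 332 + 184 = 965.
Overall workload = 965 / 15 = 64.3333 ≈ 64.3.

64.3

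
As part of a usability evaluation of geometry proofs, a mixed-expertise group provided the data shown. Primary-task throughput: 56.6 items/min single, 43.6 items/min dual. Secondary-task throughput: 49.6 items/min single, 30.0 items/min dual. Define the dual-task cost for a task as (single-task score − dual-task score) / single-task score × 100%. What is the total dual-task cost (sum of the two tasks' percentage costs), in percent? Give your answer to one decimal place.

Primary cost = (56.6 − 43.6) / 56.6 × 100% = 22.9682%.
Secondary cost = (49.6 − 30.0) / 49.6 × 100% = 39.5161%.
Total = 22.9682% + 39.5161% = 62.4843% ≈ 62.5%.

62.5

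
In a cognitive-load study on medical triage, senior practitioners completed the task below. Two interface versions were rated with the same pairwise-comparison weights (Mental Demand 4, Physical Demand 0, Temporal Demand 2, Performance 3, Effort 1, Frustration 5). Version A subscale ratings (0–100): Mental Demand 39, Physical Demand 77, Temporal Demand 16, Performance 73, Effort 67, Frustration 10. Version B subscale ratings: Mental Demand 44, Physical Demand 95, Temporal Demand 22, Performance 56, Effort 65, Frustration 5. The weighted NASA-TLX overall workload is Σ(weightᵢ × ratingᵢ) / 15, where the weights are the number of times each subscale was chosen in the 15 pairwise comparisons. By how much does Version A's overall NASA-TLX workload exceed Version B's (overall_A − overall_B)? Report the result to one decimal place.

Version A weighted sum = 4·39 + 0·77 + 2·16 + 3·73 + 1·67 + 5·10 = 156 + 0 + 32 + 219 + 67 + 50 = 524; overall_A = 524/15 = 34.9333.
Version B weighted sum = 4·44 + 0·95 + 2·22 + 3·56 + 1·65 + 5·5 = 176 + 0 + 44 + 168 + 65 + 25 = 478; overall_B = 478/15 = 31.8667.
Difference = 34.9333 − 31.8667 = 3.0666 ≈ 3.1.

3.1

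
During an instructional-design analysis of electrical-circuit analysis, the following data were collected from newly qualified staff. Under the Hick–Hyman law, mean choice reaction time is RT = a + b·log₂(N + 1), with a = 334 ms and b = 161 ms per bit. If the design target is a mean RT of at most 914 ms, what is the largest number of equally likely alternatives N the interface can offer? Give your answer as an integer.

11

Set 334 + 161·log₂(N + 1) ≤ 914.
log₂(N + 1) ≤ (914 − 334) / 161 = 3.6025.
N + 1 ≤ 2^3.6025 = 12.1468.
N ≤ 11.1468, so the largest integer N is 11.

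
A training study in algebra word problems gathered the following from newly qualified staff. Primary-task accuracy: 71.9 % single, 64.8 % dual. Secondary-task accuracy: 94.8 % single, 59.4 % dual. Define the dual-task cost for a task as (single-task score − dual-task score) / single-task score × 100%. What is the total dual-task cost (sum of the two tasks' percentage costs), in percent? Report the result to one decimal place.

Primary cost = (71.9 − 64.8) / 71.9 × 100% = 9.8748%.
Secondary cost = (94.8 − 59.4) / 94.8 × 100% = 37.3418%.
Total = 9.8748% + 37.3418% = 47.2166% ≈ 47.2%.

47.2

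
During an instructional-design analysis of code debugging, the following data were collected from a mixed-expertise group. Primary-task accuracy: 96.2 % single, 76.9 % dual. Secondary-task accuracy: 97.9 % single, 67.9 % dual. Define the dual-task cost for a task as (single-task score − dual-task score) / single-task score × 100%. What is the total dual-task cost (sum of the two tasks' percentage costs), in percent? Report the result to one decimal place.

Primary cost = (96.2 − 76.9) / 96.2 × 100% = 20.0624%.
Secondary cost = (97.9 − 67.9) / 97.9 × 100% = 30.6435%.
Total = 20.0624% + 30.6435% = 50.7059% ≈ 50.7%.

50.7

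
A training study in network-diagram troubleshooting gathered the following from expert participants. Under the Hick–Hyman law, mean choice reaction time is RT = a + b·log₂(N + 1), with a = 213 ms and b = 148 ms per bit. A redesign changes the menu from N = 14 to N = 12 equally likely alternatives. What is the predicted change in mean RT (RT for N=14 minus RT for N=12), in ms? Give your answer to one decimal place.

RT(14) = 213 + 148·log₂(15) = 213 + 148·3.9069 = 791.2212 ms.
RT(12) = 213 + 148·log₂(13) = 213 + 148·3.7004 = 760.6592 ms.
Difference = 791.2212 − 760.6592 = 30.5620 ≈ 30.6 ms.

30.6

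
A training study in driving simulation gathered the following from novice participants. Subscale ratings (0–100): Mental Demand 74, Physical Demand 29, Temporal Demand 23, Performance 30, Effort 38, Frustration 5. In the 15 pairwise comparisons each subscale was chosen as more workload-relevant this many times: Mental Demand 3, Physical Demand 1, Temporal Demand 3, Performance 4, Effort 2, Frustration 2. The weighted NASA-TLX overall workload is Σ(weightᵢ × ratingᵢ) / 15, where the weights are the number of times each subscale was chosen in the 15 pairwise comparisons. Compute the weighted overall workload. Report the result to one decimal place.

35.1

The tallies are the weights (they sum to 15).
Weighted sum = 3·74 + 1·29 + 3·23 + 4·30 + 2·38 + 2·5
            = 222 + 29 + 69 + 120 + 76 + 10 = 526.
Overall workload = 526 / 15 = 35.0667 ≈ 35.1.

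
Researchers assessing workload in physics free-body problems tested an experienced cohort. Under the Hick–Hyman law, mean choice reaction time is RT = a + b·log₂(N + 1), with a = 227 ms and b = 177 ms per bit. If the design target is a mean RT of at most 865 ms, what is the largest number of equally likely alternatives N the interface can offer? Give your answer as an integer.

Set 227 + 177·log₂(N + 1) ≤ 865.
log₂(N + 1) ≤ (865 − 227) / 177 = 3.6045.
N + 1 ≤ 2^3.6045 = 12.1636.
N ≤ 11.1636, so the largest integer N is 11.

11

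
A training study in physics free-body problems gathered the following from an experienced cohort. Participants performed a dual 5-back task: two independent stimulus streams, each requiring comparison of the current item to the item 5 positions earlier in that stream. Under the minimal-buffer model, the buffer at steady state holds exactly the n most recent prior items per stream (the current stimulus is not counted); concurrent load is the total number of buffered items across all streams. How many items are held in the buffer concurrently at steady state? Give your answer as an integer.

10

Each stream's buffer holds its 5 most recent prior items.
Two independent streams: 2 × 5 = 10 buffered items at steady state.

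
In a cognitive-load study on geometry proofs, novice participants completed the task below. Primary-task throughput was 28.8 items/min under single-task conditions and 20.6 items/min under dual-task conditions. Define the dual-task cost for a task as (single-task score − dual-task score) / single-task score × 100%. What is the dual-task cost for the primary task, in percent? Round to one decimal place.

Cost = (28.8 − 20.6) / 28.8 × 100%
     = 8.2000 / 28.8 × 100% = 28.4722%.
≈ 28.5%.

28.5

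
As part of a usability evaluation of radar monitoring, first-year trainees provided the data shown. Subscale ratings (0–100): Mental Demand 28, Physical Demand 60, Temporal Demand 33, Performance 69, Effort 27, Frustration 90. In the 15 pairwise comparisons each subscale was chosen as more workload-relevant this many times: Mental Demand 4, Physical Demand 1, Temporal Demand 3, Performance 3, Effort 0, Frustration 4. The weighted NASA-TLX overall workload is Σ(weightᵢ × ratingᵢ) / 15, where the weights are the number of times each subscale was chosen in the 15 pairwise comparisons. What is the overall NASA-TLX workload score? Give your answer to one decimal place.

The tallies are the weights (they sum to 15).
Weighted sum = 4·28 + 1·60 + 3·33 + 3·69 + 0·27 + 4·90
            = 112 + 60 + 99 + 207 + 0 + 360 = 838.
Overall workload = 838 / 15 = 55.8667 ≈ 55.9.

55.9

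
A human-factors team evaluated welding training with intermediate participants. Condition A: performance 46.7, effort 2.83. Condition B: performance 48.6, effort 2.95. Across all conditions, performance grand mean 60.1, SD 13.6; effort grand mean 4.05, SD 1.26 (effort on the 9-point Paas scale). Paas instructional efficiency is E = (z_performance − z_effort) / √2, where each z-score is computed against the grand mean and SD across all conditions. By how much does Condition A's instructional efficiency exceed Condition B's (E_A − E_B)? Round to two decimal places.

-0.03

Condition A: z_P = (46.7 − 60.1)/13.6 = -0.9853; z_E = (2.83 − 4.05)/1.26 = -0.9683; E_A = (-0.9853 − (-0.9683))/√2 = -0.0120.
Condition B: z_P = (48.6 − 60.1)/13.6 = -0.8456; z_E = (2.95 − 4.05)/1.26 = -0.8730; E_B = (-0.8456 − (-0.8730))/√2 = 0.0194.
E_A − E_B = -0.0120 − 0.0194 = -0.0314 ≈ -0.03.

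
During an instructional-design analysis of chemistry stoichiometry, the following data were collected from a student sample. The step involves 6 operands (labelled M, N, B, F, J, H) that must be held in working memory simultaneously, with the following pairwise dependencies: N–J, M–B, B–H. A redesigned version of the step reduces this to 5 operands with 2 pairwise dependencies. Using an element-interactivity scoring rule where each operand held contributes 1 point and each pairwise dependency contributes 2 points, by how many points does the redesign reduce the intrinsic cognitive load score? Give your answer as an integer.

3

Original: 6 × 1 + 3 × 2 = 6 + 6 = 12.
Redesigned: 5 × 1 + 2 × 2 = 5 + 4 = 9.
Reduction = 12 − 9 = 3.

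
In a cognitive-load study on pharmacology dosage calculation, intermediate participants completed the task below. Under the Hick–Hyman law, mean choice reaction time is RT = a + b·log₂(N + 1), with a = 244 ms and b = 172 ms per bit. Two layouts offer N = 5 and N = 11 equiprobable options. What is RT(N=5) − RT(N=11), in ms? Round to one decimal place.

RT(5) = 244 + 172·log₂(6) = 244 + 172·2.5850 = 688.6200 ms.
RT(11) = 244 + 172·log₂(12) = 244 + 172·3.5850 = 860.6200 ms.
Difference = 688.6200 − 860.6200 = -172.0000 ≈ -172.0 ms.

-172.0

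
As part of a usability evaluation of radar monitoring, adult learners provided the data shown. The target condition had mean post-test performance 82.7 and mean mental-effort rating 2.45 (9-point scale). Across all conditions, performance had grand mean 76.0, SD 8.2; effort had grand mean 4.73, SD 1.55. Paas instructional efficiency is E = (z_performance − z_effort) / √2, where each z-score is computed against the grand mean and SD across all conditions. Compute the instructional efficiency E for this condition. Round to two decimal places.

z_performance = (82.7 − 76.0) / 8.2 = 6.7000 / 8.2 = 0.8171.
z_effort = (2.45 − 4.73) / 1.55 = -2.2800 / 1.55 = -1.4710.
z_P − z_E = 0.8171 − (-1.4710) = 2.2881.
E = 2.2881 / √2 = 2.2881 / 1.41421 = 1.6179 ≈ 1.62.

1.62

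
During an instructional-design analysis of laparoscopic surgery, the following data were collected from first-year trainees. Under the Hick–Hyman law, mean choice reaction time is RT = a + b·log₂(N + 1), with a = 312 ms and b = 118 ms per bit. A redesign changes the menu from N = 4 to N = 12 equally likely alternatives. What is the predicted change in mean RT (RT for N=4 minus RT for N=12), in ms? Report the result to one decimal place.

-162.7

RT(4) = 312 + 118·log₂(5) = 312 + 118·2.3219 = 585.9842 ms.
RT(12) = 312 + 118·log₂(13) = 312 + 118·3.7004 = 748.6472 ms.
Difference = 585.9842 − 748.6472 = -162.6630 ≈ -162.7 ms.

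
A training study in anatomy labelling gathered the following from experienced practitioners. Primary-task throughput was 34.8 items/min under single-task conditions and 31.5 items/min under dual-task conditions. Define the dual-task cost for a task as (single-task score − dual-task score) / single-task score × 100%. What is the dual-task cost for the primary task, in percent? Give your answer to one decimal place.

Cost = (34.8 − 31.5) / 34.8 × 100%
     = 3.3000 / 34.8 × 100% = 9.4828%.
≈ 9.5%.

9.5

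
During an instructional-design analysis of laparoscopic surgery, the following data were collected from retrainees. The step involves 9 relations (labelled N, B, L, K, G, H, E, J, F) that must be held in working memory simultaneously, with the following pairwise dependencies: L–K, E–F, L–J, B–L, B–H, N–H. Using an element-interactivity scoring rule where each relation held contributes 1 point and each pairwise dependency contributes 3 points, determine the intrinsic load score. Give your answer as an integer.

27

Count of relations held simultaneously: 9.
Count of pairwise dependencies listed: 6.
Element contribution: 9 × 1 = 9.
Interaction contribution: 6 × 3 = 18.
Intrinsic load = 9 + 18 = 27.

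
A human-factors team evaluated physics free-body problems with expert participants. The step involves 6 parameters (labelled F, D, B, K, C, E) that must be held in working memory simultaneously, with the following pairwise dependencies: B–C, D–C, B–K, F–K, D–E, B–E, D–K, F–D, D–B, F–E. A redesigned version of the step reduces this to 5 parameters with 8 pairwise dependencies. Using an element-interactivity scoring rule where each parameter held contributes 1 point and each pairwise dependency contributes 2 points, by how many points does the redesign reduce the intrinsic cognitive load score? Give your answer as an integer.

5

Original: 6 × 1 + 10 × 2 = 6 + 20 = 26.
Redesigned: 5 × 1 + 8 × 2 = 5 + 16 = 21.
Reduction = 26 − 21 = 5.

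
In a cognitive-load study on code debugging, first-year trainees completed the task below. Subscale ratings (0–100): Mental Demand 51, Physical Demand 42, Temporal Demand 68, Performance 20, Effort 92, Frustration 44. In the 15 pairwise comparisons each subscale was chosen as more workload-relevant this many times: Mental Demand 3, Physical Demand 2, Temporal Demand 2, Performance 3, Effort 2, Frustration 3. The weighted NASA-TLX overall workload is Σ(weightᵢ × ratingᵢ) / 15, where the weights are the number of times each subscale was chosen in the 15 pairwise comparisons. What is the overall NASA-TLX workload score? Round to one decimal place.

49.9

The tallies are the weights (they sum to 15).
Weighted sum = 3·51 + 2·42 + 2·68 + 3·20 + 2·92 + 3·44
            = 153 + 84 + 136 + 60 + 184 + 132 = 749.
Overall workload = 749 / 15 = 49.9333 ≈ 49.9.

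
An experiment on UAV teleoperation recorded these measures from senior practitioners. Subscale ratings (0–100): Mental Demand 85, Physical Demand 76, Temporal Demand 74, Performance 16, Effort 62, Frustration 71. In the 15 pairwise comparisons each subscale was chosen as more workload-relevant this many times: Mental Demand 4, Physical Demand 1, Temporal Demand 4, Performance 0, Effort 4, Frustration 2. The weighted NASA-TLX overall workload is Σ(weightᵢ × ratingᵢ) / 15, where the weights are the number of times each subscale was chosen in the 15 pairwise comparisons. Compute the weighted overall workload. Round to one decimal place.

The tallies are the weights (they sum to 15).
Weighted sum = 4·85 + 1·76 + 4·74 + 0·16 + 4·62 + 2·71
            = 340 + 76 + 296 + 0 + 248 + 142 = 1102.
Overall workload = 1102 / 15 = 73.4667 ≈ 73.5.

73.5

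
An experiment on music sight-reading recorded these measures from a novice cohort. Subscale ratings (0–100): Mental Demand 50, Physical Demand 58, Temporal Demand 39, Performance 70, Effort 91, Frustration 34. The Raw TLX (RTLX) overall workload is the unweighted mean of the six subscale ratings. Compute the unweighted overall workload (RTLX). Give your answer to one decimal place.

Sum of ratings = 50 + 58 + 39 + 70 + 91 + 34 = 342.
RTLX = 342 / 6 = 57.0000 ≈ 57.0.

57.0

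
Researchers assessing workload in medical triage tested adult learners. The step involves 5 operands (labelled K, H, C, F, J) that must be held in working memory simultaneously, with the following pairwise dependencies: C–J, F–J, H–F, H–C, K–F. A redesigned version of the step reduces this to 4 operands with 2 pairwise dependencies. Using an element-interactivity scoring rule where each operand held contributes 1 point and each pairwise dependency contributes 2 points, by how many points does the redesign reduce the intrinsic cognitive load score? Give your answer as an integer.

Original: 5 × 1 + 5 × 2 = 5 + 10 = 15.
Redesigned: 4 × 1 + 2 × 2 = 4 + 4 = 8.
Reduction = 15 − 8 = 7.

7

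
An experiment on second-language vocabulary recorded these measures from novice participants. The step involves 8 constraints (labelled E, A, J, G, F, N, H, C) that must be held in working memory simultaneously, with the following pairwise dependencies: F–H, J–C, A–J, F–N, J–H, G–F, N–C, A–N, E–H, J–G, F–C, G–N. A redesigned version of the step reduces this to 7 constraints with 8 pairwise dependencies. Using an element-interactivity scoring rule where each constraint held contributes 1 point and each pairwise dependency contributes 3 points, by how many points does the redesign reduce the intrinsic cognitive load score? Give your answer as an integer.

Original: 8 × 1 + 12 × 3 = 8 + 36 = 44.
Redesigned: 7 × 1 + 8 × 3 = 7 + 24 = 31.
Reduction = 44 − 31 = 13.

13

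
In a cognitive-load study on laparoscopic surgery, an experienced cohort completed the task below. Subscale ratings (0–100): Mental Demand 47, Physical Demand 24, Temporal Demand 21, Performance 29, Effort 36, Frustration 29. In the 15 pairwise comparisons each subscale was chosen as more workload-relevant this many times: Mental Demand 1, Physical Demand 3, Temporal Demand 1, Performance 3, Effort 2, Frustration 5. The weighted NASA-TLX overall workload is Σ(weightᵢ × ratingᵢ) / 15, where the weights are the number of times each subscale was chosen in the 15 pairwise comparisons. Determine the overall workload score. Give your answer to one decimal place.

29.6

The tallies are the weights (they sum to 15).
Weighted sum = 1·47 + 3·24 + 1·21 + 3·29 + 2·36 + 5·29
            = 47 + 72 + 21 + 87 + 72 + 145 = 444.
Overall workload = 444 / 15 = 29.6000 ≈ 29.6.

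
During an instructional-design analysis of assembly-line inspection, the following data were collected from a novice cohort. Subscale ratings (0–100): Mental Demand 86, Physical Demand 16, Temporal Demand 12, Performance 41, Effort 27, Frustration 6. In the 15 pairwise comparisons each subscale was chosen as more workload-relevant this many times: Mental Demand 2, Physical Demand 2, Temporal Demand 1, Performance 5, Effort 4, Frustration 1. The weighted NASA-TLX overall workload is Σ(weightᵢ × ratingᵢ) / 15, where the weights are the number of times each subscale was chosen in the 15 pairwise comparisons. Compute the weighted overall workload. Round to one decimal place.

The tallies are the weights (they sum to 15).
Weighted sum = 2·86 + 2·16 + 1·12 + 5·41 + 4·27 + 1·6
            = 172 + 32 + 12 + 205 + 108 + 6 = 535.
Overall workload = 535 / 15 = 35.6667 ≈ 35.7.

35.7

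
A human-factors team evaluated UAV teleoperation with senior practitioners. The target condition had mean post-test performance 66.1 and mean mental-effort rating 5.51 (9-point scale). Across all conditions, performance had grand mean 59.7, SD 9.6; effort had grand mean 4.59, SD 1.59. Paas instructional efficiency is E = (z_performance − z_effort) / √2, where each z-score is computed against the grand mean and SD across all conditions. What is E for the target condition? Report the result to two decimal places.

0.06

z_performance = (66.1 − 59.7) / 9.6 = 6.4000 / 9.6 = 0.6667.
z_effort = (5.51 − 4.59) / 1.59 = 0.9200 / 1.59 = 0.5786.
z_P − z_E = 0.6667 − 0.5786 = 0.0881.
E = 0.0881 / √2 = 0.0881 / 1.41421 = 0.0623 ≈ 0.06.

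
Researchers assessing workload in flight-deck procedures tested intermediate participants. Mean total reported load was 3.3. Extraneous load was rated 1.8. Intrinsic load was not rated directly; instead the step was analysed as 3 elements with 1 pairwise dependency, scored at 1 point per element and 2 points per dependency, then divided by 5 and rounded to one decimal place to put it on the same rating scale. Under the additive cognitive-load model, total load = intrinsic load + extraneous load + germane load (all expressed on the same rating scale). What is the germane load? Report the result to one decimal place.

Intrinsic (element-interactivity): (3 × 1 + 1 × 2) / 5 = 5 / 5 = 1.0000 → 1.0.
germane load = total − intrinsic − extraneous
             = 3.3 − 1.0 − 1.8 = 0.5.

0.5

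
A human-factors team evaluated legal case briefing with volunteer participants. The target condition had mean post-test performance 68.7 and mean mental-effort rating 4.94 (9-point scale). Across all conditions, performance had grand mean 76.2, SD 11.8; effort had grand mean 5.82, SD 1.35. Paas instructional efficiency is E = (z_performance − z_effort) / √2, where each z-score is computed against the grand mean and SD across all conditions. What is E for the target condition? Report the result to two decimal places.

0.01

z_performance = (68.7 − 76.2) / 11.8 = -7.5000 / 11.8 = -0.6356.
z_effort = (4.94 − 5.82) / 1.35 = -0.8800 / 1.35 = -0.6519.
z_P − z_E = -0.6356 − (-0.6519) = 0.0163.
E = 0.0163 / √2 = 0.0163 / 1.41421 = 0.0115 ≈ 0.01.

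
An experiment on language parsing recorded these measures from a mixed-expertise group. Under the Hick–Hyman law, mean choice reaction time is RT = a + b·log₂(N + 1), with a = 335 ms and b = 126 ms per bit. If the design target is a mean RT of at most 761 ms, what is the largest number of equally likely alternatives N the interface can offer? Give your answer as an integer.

Set 335 + 126·log₂(N + 1) ≤ 761.
log₂(N + 1) ≤ (761 − 335) / 126 = 3.3810.
N + 1 ≤ 2^3.3810 = 10.4180.
N ≤ 9.4180, so the largest integer N is 9.

9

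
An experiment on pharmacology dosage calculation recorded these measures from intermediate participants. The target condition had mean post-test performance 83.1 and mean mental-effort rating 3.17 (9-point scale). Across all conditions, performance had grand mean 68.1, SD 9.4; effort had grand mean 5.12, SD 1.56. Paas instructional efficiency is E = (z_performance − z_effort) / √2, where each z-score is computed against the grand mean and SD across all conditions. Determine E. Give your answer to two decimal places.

z_performance = (83.1 − 68.1) / 9.4 = 15.0000 / 9.4 = 1.5957.
z_effort = (3.17 − 5.12) / 1.56 = -1.9500 / 1.56 = -1.2500.
z_P − z_E = 1.5957 − (-1.2500) = 2.8457.
E = 2.8457 / √2 = 2.8457 / 1.41421 = 2.0122 ≈ 2.01.

2.01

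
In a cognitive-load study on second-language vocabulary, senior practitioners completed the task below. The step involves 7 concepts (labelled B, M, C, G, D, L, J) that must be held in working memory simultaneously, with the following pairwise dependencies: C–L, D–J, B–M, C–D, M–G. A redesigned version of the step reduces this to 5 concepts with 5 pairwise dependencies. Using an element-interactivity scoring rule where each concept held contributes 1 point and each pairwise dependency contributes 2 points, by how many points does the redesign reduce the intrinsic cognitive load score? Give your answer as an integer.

2

Original: 7 × 1 + 5 × 2 = 7 + 10 = 17.
Redesigned: 5 × 1 + 5 × 2 = 5 + 10 = 15.
Reduction = 17 − 15 = 2.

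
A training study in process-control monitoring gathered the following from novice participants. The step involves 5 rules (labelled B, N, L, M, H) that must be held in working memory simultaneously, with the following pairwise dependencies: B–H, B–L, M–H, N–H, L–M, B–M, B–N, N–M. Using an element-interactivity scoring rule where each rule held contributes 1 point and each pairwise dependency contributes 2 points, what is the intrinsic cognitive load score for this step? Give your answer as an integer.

Count of rules held simultaneously: 5.
Count of pairwise dependencies listed: 8.
Element contribution: 5 × 1 = 5.
Interaction contribution: 8 × 2 = 16.
Intrinsic load = 5 + 16 = 21.

21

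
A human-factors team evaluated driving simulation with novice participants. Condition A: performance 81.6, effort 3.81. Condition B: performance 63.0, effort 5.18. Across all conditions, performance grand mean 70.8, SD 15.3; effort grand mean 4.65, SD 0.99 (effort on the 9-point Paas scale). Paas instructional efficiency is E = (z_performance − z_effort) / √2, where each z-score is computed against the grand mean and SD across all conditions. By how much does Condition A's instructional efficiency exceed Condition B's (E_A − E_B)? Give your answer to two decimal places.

1.84

Condition A: z_P = (81.6 − 70.8)/15.3 = 0.7059; z_E = (3.81 − 4.65)/0.99 = -0.8485; E_A = (0.7059 − (-0.8485))/√2 = 1.0991.
Condition B: z_P = (63.0 − 70.8)/15.3 = -0.5098; z_E = (5.18 − 4.65)/0.99 = 0.5354; E_B = (-0.5098 − 0.5354)/√2 = -0.7391.
E_A − E_B = 1.0991 − (-0.7391) = 1.8382 ≈ 1.84.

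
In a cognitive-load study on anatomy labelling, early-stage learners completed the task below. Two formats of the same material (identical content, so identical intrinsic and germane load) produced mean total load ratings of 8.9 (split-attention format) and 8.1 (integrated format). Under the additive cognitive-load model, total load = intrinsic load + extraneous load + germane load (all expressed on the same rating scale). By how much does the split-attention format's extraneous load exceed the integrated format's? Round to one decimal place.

Intrinsic and germane load are equal across formats, so the difference in total load equals the difference in extraneous load.
Extraneous-load difference = 8.9 − 8.1 = 0.8.

0.8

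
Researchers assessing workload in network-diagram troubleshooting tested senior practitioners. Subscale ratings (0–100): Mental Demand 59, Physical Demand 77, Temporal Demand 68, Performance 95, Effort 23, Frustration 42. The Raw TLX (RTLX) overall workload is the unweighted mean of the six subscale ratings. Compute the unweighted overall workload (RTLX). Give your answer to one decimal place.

60.7

Sum of ratings = 59 + 77 + 68 + 95 + 23 + 42 = 364.
RTLX = 364 / 6 = 60.6667 ≈ 60.7.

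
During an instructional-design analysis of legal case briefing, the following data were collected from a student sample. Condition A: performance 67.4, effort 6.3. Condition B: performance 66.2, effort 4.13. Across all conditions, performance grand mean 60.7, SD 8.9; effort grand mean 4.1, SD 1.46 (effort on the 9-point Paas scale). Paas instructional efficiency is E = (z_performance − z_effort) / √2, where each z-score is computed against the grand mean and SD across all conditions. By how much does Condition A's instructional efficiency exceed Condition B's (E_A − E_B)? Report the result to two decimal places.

Condition A: z_P = (67.4 − 60.7)/8.9 = 0.7528; z_E = (6.3 − 4.1)/1.46 = 1.5068; E_A = (0.7528 − 1.5068)/√2 = -0.5332.
Condition B: z_P = (66.2 − 60.7)/8.9 = 0.6180; z_E = (4.13 − 4.1)/1.46 = 0.0205; E_B = (0.6180 − 0.0205)/√2 = 0.4225.
E_A − E_B = -0.5332 − 0.4225 = -0.9557 ≈ -0.96.

-0.96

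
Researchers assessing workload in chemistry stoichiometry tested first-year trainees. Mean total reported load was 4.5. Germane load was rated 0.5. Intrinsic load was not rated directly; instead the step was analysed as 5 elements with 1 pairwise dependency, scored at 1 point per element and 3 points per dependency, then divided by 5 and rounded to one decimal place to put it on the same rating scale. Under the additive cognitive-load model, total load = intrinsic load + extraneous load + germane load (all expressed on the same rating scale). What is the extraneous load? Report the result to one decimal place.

2.4

Intrinsic (element-interactivity): (5 × 1 + 1 × 3) / 5 = 8 / 5 = 1.6000 → 1.6.
extraneous load = total − intrinsic − germane
             = 4.5 − 1.6 − 0.5 = 2.4.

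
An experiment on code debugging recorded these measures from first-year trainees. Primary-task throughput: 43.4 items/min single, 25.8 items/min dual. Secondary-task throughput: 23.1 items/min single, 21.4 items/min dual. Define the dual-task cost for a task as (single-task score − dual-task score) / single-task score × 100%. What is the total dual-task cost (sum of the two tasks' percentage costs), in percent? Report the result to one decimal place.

Primary cost = (43.4 − 25.8) / 43.4 × 100% = 40.5530%.
Secondary cost = (23.1 − 21.4) / 23.1 × 100% = 7.3593%.
Total = 40.5530% + 7.3593% = 47.9123% ≈ 47.9%.

47.9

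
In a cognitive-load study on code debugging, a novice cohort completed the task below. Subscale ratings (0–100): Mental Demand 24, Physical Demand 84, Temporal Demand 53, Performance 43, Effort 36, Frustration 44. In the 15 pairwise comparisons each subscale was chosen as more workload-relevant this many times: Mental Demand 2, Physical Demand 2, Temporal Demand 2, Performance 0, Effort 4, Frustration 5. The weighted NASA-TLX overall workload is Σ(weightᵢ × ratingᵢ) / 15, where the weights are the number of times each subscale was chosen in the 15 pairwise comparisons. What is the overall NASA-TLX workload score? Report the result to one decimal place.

The tallies are the weights (they sum to 15).
Weighted sum = 2·24 + 2·84 + 2·53 + 0·43 + 4·36 + 5·44
            = 48 + 168 + 106 + 0 + 144 + 220 = 686.
Overall workload = 686 / 15 = 45.7333 ≈ 45.7.

45.7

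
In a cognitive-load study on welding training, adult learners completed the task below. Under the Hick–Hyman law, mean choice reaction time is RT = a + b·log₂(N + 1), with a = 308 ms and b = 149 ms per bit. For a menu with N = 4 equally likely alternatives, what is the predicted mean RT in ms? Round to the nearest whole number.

log₂(4 + 1) = log₂(5) = 2.3219.
RT = 308 + 149 × 2.3219 = 308 + 345.9631 = 653.9631 ms.
≈ 654 ms.

654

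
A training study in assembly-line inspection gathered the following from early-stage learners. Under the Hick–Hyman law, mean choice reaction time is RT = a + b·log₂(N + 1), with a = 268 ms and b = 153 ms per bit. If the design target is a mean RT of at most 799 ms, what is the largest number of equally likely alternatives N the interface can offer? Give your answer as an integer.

Set 268 + 153·log₂(N + 1) ≤ 799.
log₂(N + 1) ≤ (799 − 268) / 153 = 3.4706.
N + 1 ≤ 2^3.4706 = 11.0855.
N ≤ 10.0855, so the largest integer N is 10.

10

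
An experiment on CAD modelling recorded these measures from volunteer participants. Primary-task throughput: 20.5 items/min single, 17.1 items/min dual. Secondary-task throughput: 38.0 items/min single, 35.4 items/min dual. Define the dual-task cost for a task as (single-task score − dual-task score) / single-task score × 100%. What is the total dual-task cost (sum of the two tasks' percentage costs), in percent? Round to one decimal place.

23.4

Primary cost = (20.5 − 17.1) / 20.5 × 100% = 16.5854%.
Secondary cost = (38.0 − 35.4) / 38.0 × 100% = 6.8421%.
Total = 16.5854% + 6.8421% = 23.4275% ≈ 23.4%.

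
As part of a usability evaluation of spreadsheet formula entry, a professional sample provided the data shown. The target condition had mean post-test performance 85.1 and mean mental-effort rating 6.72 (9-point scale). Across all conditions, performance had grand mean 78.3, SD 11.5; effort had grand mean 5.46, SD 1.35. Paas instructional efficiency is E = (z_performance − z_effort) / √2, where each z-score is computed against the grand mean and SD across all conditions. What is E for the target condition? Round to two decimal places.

-0.24

z_performance = (85.1 − 78.3) / 11.5 = 6.8000 / 11.5 = 0.5913.
z_effort = (6.72 − 5.46) / 1.35 = 1.2600 / 1.35 = 0.9333.
z_P − z_E = 0.5913 − 0.9333 = -0.3420.
E = -0.3420 / √2 = -0.3420 / 1.41421 = -0.2418 ≈ -0.24.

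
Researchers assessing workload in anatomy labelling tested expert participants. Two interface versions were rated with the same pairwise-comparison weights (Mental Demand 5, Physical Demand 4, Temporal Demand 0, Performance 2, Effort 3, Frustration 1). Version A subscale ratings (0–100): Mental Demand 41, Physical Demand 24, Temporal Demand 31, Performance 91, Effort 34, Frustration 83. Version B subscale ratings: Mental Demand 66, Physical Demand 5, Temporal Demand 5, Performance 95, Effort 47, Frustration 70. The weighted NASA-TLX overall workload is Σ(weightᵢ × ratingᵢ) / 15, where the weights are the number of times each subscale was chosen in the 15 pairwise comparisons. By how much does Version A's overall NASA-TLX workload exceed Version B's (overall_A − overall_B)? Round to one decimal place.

Version A weighted sum = 5·41 + 4·24 + 0·31 + 2·91 + 3·34 + 1·83 = 205 + 96 + 0 + 182 + 102 + 83 = 668; overall_A = 668/15 = 44.5333.
Version B weighted sum = 5·66 + 4·5 + 0·5 + 2·95 + 3·47 + 1·70 = 330 + 20 + 0 + 190 + 141 + 70 = 751; overall_B = 751/15 = 50.0667.
Difference = 44.5333 − 50.0667 = -5.5334 ≈ -5.5.

-5.5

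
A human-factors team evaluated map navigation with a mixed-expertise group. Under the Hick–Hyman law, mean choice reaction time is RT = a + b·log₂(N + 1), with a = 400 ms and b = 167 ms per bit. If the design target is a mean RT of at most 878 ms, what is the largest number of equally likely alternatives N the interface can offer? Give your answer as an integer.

6

Set 400 + 167·log₂(N + 1) ≤ 878.
log₂(N + 1) ≤ (878 − 400) / 167 = 2.8623.
N + 1 ≤ 2^2.8623 = 7.2717.
N ≤ 6.2717, so the largest integer N is 6.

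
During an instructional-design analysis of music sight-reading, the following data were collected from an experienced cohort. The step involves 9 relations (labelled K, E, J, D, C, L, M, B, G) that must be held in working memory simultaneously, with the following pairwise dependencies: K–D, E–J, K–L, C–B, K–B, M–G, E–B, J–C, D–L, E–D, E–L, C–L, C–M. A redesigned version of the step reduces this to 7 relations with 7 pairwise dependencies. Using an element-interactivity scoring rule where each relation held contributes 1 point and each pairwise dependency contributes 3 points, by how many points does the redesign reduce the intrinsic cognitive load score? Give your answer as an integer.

20

Original: 9 × 1 + 13 × 3 = 9 + 39 = 48.
Redesigned: 7 × 1 + 7 × 3 = 7 + 21 = 28.
Reduction = 48 − 28 = 20.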